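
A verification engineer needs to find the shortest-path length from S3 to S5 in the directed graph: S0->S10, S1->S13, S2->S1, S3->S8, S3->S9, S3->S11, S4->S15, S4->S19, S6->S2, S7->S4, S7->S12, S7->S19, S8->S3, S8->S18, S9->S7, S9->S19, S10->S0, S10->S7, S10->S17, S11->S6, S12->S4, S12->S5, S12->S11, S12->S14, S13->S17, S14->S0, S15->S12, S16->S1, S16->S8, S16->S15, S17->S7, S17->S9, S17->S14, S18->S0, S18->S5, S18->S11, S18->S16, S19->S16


BFS layer-by-layer from S3:
  dist 0: {S3}
  dist 1: {S8, S9, S11}
  dist 2: {S6, S7, S18, S19}
  dist 3: {S0, S2, S4, S5, S12, S16}
  -> S5 reached at distance 3
Shortest path length = 3

3


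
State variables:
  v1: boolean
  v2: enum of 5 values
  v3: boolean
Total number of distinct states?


State space = product of domain sizes of all variables.
Domain sizes:
  v1 (boolean): 2
  v2 (enum of 5 values): 5
  v3 (boolean): 2
Product = 2 * 5 * 2 = 20

20


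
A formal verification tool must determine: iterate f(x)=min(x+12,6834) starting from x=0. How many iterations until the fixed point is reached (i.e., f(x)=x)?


Step 1: x=0, cap=6834, increment=12
Step 2: x grows by 12 each step until capped at 6834; fixed point is x=6834
Step 3: iterations = ceil(6834/12) = 570

570


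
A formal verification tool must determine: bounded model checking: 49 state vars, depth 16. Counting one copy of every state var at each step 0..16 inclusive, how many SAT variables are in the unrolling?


BMC unrolls to depth k, creating one copy of each state var for steps 0..k.
Step count = 16 + 1 = 17 (steps 0 through 16)
Vars per step = 49
Total = 49 * 17 = 833

833


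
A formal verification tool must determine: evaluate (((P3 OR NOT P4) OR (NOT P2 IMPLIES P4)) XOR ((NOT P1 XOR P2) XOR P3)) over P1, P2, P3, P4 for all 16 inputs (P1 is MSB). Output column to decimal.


Formula: (((P3 OR NOT P4) OR (NOT P2 IMPLIES P4)) XOR ((NOT P1 XOR P2) XOR P3)) over P1, P2, P3, P4 (16 rows)
Evaluate each row (bits = P1,P2,P3,P4, MSB first):
  row 0 [0000]: (((0 OR NOT 0) OR (NOT 0 IMPLIES 0)) XOR ((NOT 0 XOR 0) XOR 0)) -> 0
  row 1 [0001]: (((0 OR NOT 1) OR (NOT 0 IMPLIES 1)) XOR ((NOT 0 XOR 0) XOR 0)) -> 0
  row 2 [0010]: (((1 OR NOT 0) OR (NOT 0 IMPLIES 0)) XOR ((NOT 0 XOR 0) XOR 1)) -> 1
  row 3 [0011]: (((1 OR NOT 1) OR (NOT 0 IMPLIES 1)) XOR ((NOT 0 XOR 0) XOR 1)) -> 1
  row 4 [0100]: (((0 OR NOT 0) OR (NOT 1 IMPLIES 0)) XOR ((NOT 0 XOR 1) XOR 0)) -> 1
  row 5 [0101]: (((0 OR NOT 1) OR (NOT 1 IMPLIES 1)) XOR ((NOT 0 XOR 1) XOR 0)) -> 1
  row 6 [0110]: (((1 OR NOT 0) OR (NOT 1 IMPLIES 0)) XOR ((NOT 0 XOR 1) XOR 1)) -> 0
  row 7 [0111]: (((1 OR NOT 1) OR (NOT 1 IMPLIES 1)) XOR ((NOT 0 XOR 1) XOR 1)) -> 0
  row 8 [1000]: (((0 OR NOT 0) OR (NOT 0 IMPLIES 0)) XOR ((NOT 1 XOR 0) XOR 0)) -> 1
  row 9 [1001]: (((0 OR NOT 1) OR (NOT 0 IMPLIES 1)) XOR ((NOT 1 XOR 0) XOR 0)) -> 1
  row 10 [1010]: (((1 OR NOT 0) OR (NOT 0 IMPLIES 0)) XOR ((NOT 1 XOR 0) XOR 1)) -> 0
  row 11 [1011]: (((1 OR NOT 1) OR (NOT 0 IMPLIES 1)) XOR ((NOT 1 XOR 0) XOR 1)) -> 0
  row 12 [1100]: (((0 OR NOT 0) OR (NOT 1 IMPLIES 0)) XOR ((NOT 1 XOR 1) XOR 0)) -> 0
  row 13 [1101]: (((0 OR NOT 1) OR (NOT 1 IMPLIES 1)) XOR ((NOT 1 XOR 1) XOR 0)) -> 0
  row 14 [1110]: (((1 OR NOT 0) OR (NOT 1 IMPLIES 0)) XOR ((NOT 1 XOR 1) XOR 1)) -> 1
  row 15 [1111]: (((1 OR NOT 1) OR (NOT 1 IMPLIES 1)) XOR ((NOT 1 XOR 1) XOR 1)) -> 1
Full result column, 4 rows per line (P1,P2 fixed per line; P3,P4 runs 00..11 left to right):
  rows 0-3 [P1,P2=00]: 0011  = hex 3
  rows 4-7 [P1,P2=01]: 1100  = hex C
  rows 8-11 [P1,P2=10]: 1100  = hex C
  rows 12-15 [P1,P2=11]: 0011  = hex 3
Output column (row 0 .. row 15) = 0011110011000011
Output column grouped in 4s = 0011 1100 1100 0011 = 0x3CC3
Convert to decimal digit by digit (value = value*16 + digit):
  3 -> 3
  3*16 + 12 (C) = 60
  60*16 + 12 (C) = 972
  972*16 + 3 = 15555
Decimal = 15555

15555


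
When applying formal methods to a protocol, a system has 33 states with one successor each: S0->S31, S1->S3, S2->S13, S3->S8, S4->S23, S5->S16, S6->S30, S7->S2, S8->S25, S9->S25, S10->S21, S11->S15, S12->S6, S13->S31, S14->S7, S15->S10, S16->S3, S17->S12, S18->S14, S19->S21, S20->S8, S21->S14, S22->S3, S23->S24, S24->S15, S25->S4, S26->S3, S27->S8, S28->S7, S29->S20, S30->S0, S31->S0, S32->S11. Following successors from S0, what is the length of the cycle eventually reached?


Trace from S0 until a state repeats:
  S0 -> S31 -> S0
S0 first seen at step 0, revisited at step 2.
Cycle length = 2 - 0 = 2

2


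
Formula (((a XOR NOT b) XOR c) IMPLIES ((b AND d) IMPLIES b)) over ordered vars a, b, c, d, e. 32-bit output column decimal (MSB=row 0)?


Formula: (((a XOR NOT b) XOR c) IMPLIES ((b AND d) IMPLIES b)) over a, b, c, d, e (32 rows)
Evaluate each row (bits = a,b,c,d,e, MSB first):
  row 0 [00000]: (((0 XOR NOT 0) XOR 0) IMPLIES ((0 AND 0) IMPLIES 0)) -> 1
  row 1 [00001]: (((0 XOR NOT 0) XOR 0) IMPLIES ((0 AND 0) IMPLIES 0)) -> 1
  row 2 [00010]: (((0 XOR NOT 0) XOR 0) IMPLIES ((0 AND 1) IMPLIES 0)) -> 1
  row 3 [00011]: (((0 XOR NOT 0) XOR 0) IMPLIES ((0 AND 1) IMPLIES 0)) -> 1
  row 4 [00100]: (((0 XOR NOT 0) XOR 1) IMPLIES ((0 AND 0) IMPLIES 0)) -> 1
  row 5 [00101]: (((0 XOR NOT 0) XOR 1) IMPLIES ((0 AND 0) IMPLIES 0)) -> 1
  row 6 [00110]: (((0 XOR NOT 0) XOR 1) IMPLIES ((0 AND 1) IMPLIES 0)) -> 1
  row 7 [00111]: (((0 XOR NOT 0) XOR 1) IMPLIES ((0 AND 1) IMPLIES 0)) -> 1
  row 8 [01000]: (((0 XOR NOT 1) XOR 0) IMPLIES ((1 AND 0) IMPLIES 1)) -> 1
  row 9 [01001]: (((0 XOR NOT 1) XOR 0) IMPLIES ((1 AND 0) IMPLIES 1)) -> 1
  row 10 [01010]: (((0 XOR NOT 1) XOR 0) IMPLIES ((1 AND 1) IMPLIES 1)) -> 1
  row 11 [01011]: (((0 XOR NOT 1) XOR 0) IMPLIES ((1 AND 1) IMPLIES 1)) -> 1
  row 12 [01100]: (((0 XOR NOT 1) XOR 1) IMPLIES ((1 AND 0) IMPLIES 1)) -> 1
  row 13 [01101]: (((0 XOR NOT 1) XOR 1) IMPLIES ((1 AND 0) IMPLIES 1)) -> 1
  row 14 [01110]: (((0 XOR NOT 1) XOR 1) IMPLIES ((1 AND 1) IMPLIES 1)) -> 1
  row 15 [01111]: (((0 XOR NOT 1) XOR 1) IMPLIES ((1 AND 1) IMPLIES 1)) -> 1
  row 16 [10000]: (((1 XOR NOT 0) XOR 0) IMPLIES ((0 AND 0) IMPLIES 0)) -> 1
  row 17 [10001]: (((1 XOR NOT 0) XOR 0) IMPLIES ((0 AND 0) IMPLIES 0)) -> 1
  row 18 [10010]: (((1 XOR NOT 0) XOR 0) IMPLIES ((0 AND 1) IMPLIES 0)) -> 1
  row 19 [10011]: (((1 XOR NOT 0) XOR 0) IMPLIES ((0 AND 1) IMPLIES 0)) -> 1
  row 20 [10100]: (((1 XOR NOT 0) XOR 1) IMPLIES ((0 AND 0) IMPLIES 0)) -> 1
  row 21 [10101]: (((1 XOR NOT 0) XOR 1) IMPLIES ((0 AND 0) IMPLIES 0)) -> 1
  row 22 [10110]: (((1 XOR NOT 0) XOR 1) IMPLIES ((0 AND 1) IMPLIES 0)) -> 1
  row 23 [10111]: (((1 XOR NOT 0) XOR 1) IMPLIES ((0 AND 1) IMPLIES 0)) -> 1
  row 24 [11000]: (((1 XOR NOT 1) XOR 0) IMPLIES ((1 AND 0) IMPLIES 1)) -> 1
  row 25 [11001]: (((1 XOR NOT 1) XOR 0) IMPLIES ((1 AND 0) IMPLIES 1)) -> 1
  row 26 [11010]: (((1 XOR NOT 1) XOR 0) IMPLIES ((1 AND 1) IMPLIES 1)) -> 1
  row 27 [11011]: (((1 XOR NOT 1) XOR 0) IMPLIES ((1 AND 1) IMPLIES 1)) -> 1
  row 28 [11100]: (((1 XOR NOT 1) XOR 1) IMPLIES ((1 AND 0) IMPLIES 1)) -> 1
  row 29 [11101]: (((1 XOR NOT 1) XOR 1) IMPLIES ((1 AND 0) IMPLIES 1)) -> 1
  row 30 [11110]: (((1 XOR NOT 1) XOR 1) IMPLIES ((1 AND 1) IMPLIES 1)) -> 1
  row 31 [11111]: (((1 XOR NOT 1) XOR 1) IMPLIES ((1 AND 1) IMPLIES 1)) -> 1
Full result column, 4 rows per line (a,b,c fixed per line; d,e runs 00..11 left to right):
  rows 0-3 [a,b,c=000]: 1111  = hex F
  rows 4-7 [a,b,c=001]: 1111  = hex F
  rows 8-11 [a,b,c=010]: 1111  = hex F
  rows 12-15 [a,b,c=011]: 1111  = hex F
  rows 16-19 [a,b,c=100]: 1111  = hex F
  rows 20-23 [a,b,c=101]: 1111  = hex F
  rows 24-27 [a,b,c=110]: 1111  = hex F
  rows 28-31 [a,b,c=111]: 1111  = hex F
Output column (row 0 .. row 31) = 11111111111111111111111111111111
Output column grouped in 4s = 1111 1111 1111 1111 1111 1111 1111 1111 = 0xFFFFFFFF
Convert to decimal digit by digit (value = value*16 + digit):
  F -> 15
  15*16 + 15 (F) = 255
  255*16 + 15 (F) = 4095
  4095*16 + 15 (F) = 65535
  65535*16 + 15 (F) = 1048575
  1048575*16 + 15 (F) = 16777215
  16777215*16 + 15 (F) = 268435455
  268435455*16 + 15 (F) = 4294967295
Decimal = 4294967295

4294967295


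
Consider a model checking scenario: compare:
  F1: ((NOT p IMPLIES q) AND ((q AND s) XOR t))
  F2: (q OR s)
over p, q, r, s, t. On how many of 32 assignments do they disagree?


F1 = ((NOT p IMPLIES q) AND ((q AND s) XOR t))
F2 = (q OR s)
Evaluate both on each of 32 rows (bits = p,q,r,s,t):
  row 0 [00000]: F1=0 F2=0 -> 0
  row 1 [00001]: F1=0 F2=0 -> 0
  row 2 [00010]: F1=0 F2=1 (differ) -> 1
  row 3 [00011]: F1=0 F2=1 (differ) -> 1
  row 4 [00100]: F1=0 F2=0 -> 0
  row 5 [00101]: F1=0 F2=0 -> 0
  row 6 [00110]: F1=0 F2=1 (differ) -> 1
  row 7 [00111]: F1=0 F2=1 (differ) -> 1
  row 8 [01000]: F1=0 F2=1 (differ) -> 1
  row 9 [01001]: F1=1 F2=1 -> 0
  row 10 [01010]: F1=1 F2=1 -> 0
  row 11 [01011]: F1=0 F2=1 (differ) -> 1
  row 12 [01100]: F1=0 F2=1 (differ) -> 1
  row 13 [01101]: F1=1 F2=1 -> 0
  row 14 [01110]: F1=1 F2=1 -> 0
  row 15 [01111]: F1=0 F2=1 (differ) -> 1
  row 16 [10000]: F1=0 F2=0 -> 0
  row 17 [10001]: F1=1 F2=0 (differ) -> 1
  row 18 [10010]: F1=0 F2=1 (differ) -> 1
  row 19 [10011]: F1=1 F2=1 -> 0
  row 20 [10100]: F1=0 F2=0 -> 0
  row 21 [10101]: F1=1 F2=0 (differ) -> 1
  row 22 [10110]: F1=0 F2=1 (differ) -> 1
  row 23 [10111]: F1=1 F2=1 -> 0
  row 24 [11000]: F1=0 F2=1 (differ) -> 1
  row 25 [11001]: F1=1 F2=1 -> 0
  row 26 [11010]: F1=1 F2=1 -> 0
  row 27 [11011]: F1=0 F2=1 (differ) -> 1
  row 28 [11100]: F1=0 F2=1 (differ) -> 1
  row 29 [11101]: F1=1 F2=1 -> 0
  row 30 [11110]: F1=1 F2=1 -> 0
  row 31 [11111]: F1=0 F2=1 (differ) -> 1
Full result column, 8 rows per line (p,q fixed per line; r,s,t runs 000..111 left to right):
  rows 0-7 [p,q=00]: 00110011  (ones: 4)
  rows 8-15 [p,q=01]: 10011001  (ones: 4)
  rows 16-23 [p,q=10]: 01100110  (ones: 4)
  rows 24-31 [p,q=11]: 10011001  (ones: 4)
Disagreements = 4+4+4+4 = 16

16


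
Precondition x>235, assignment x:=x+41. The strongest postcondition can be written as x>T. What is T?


Formula: sp(P, x:=E) = exists old_x. (x = E[old_x/x]) AND P[old_x/x] (old_x is the value of x before the assignment; eliminate old_x by solving x = E[old_x/x] for old_x)
Step 1: Precondition P: x>235, i.e. old_x > 235
Step 2: Assignment gives x = old_x + 41, so old_x = x - 41
Step 3: Substitute into P: x - 41 > 235
Step 4: Simplify: x > 235+41 = 276

276


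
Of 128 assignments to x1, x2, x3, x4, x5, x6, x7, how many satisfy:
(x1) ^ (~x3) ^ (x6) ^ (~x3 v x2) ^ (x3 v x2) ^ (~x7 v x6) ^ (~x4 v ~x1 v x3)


CNF with 7 clauses over 7 vars (128 assignments).
An assignment satisfies CNF iff every clause has >=1 true literal.
Check each row (bits = x1,x2,x3,x4,x5,x6,x7; clause T/F shown):
  row 0 [0000000]: clauses=FTFTFTT -> 0
  row 1 [0000001]: clauses=FTFTFFT -> 0
  row 2 [0000010]: clauses=FTTTFTT -> 0
  row 3 [0000011]: clauses=FTTTFTT -> 0
  row 4 [0000100]: clauses=FTFTFTT -> 0
  (every remaining row is evaluated the same way; all 128 results are listed next)
Full result column, 8 rows per line (x1,x2,x3,x4 fixed per line; x5,x6,x7 runs 000..111 left to right):
  rows 0-7 [x1,x2,x3,x4=0000]: 00000000  (ones: 0)
  rows 8-15 [x1,x2,x3,x4=0001]: 00000000  (ones: 0)
  rows 16-23 [x1,x2,x3,x4=0010]: 00000000  (ones: 0)
  rows 24-31 [x1,x2,x3,x4=0011]: 00000000  (ones: 0)
  rows 32-39 [x1,x2,x3,x4=0100]: 00000000  (ones: 0)
  rows 40-47 [x1,x2,x3,x4=0101]: 00000000  (ones: 0)
  rows 48-55 [x1,x2,x3,x4=0110]: 00000000  (ones: 0)
  rows 56-63 [x1,x2,x3,x4=0111]: 00000000  (ones: 0)
  rows 64-71 [x1,x2,x3,x4=1000]: 00000000  (ones: 0)
  rows 72-79 [x1,x2,x3,x4=1001]: 00000000  (ones: 0)
  rows 80-87 [x1,x2,x3,x4=1010]: 00000000  (ones: 0)
  rows 88-95 [x1,x2,x3,x4=1011]: 00000000  (ones: 0)
  rows 96-103 [x1,x2,x3,x4=1100]: 00110011  (ones: 4)
  rows 104-111 [x1,x2,x3,x4=1101]: 00000000  (ones: 0)
  rows 112-119 [x1,x2,x3,x4=1110]: 00000000  (ones: 0)
  rows 120-127 [x1,x2,x3,x4=1111]: 00000000  (ones: 0)
Satisfying assignments = 0+0+0+0+0+0+0+0+0+0+0+0+4+0+0+0 = 4

4


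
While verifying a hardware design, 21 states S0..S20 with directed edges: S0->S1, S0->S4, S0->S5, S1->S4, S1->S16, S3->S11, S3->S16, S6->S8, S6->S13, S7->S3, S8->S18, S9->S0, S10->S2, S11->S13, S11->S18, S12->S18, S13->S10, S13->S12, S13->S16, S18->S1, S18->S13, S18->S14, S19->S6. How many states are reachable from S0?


BFS from S0:
  layer 0: {S0}
  layer 1: {S1, S4, S5}
  layer 2: {S16}
Reachable set: {S0, S1, S4, S5, S16}
Count = 5

5


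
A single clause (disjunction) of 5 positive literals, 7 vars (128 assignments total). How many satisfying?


Step 1: Total=2^7=128
Step 2: Unsat when all 5 false: 2^2=4
Step 3: Sat=128-4=124

124


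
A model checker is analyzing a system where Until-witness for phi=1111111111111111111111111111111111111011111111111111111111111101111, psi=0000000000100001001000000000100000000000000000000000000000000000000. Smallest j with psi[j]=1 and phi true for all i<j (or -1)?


(phi U psi) at 0: need smallest j with psi[j]=1 and phi[i]=1 for all i in [0,j).
Scan from step 0:
  step 0: phi=1, psi=0 -> continue
  step 1: phi=1, psi=0 -> continue
  step 2: phi=1, psi=0 -> continue
  step 3: phi=1, psi=0 -> continue
  step 10: psi=1 and phi held for [0,10) -> witness found
Witness step = 10

10


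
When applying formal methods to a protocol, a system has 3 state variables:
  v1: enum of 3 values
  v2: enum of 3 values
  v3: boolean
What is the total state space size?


State space = product of domain sizes of all variables.
Domain sizes:
  v1 (enum of 3 values): 3
  v2 (enum of 3 values): 3
  v3 (boolean): 2
Product = 3 * 3 * 2 = 18

18


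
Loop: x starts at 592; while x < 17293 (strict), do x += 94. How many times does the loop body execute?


Step 1: x goes from 592 toward 17293 by 94; the body runs while x<17293, so iterations = ceil((bound-start)/step)
Step 2: Distance=16701
Step 3: ceil(16701/94)=178

178


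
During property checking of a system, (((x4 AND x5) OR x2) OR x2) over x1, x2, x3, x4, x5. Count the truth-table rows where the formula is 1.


Formula: (((x4 AND x5) OR x2) OR x2) over 5 vars (32 rows)
Evaluate each row (x1, x2, x3, x4, x5 as bits, MSB first):
  row 0 [00000]: (((0 AND 0) OR 0) OR 0) -> 0
  row 1 [00001]: (((0 AND 1) OR 0) OR 0) -> 0
  row 2 [00010]: (((1 AND 0) OR 0) OR 0) -> 0
  row 3 [00011]: (((1 AND 1) OR 0) OR 0) -> 1
  row 4 [00100]: (((0 AND 0) OR 0) OR 0) -> 0
  row 5 [00101]: (((0 AND 1) OR 0) OR 0) -> 0
  row 6 [00110]: (((1 AND 0) OR 0) OR 0) -> 0
  row 7 [00111]: (((1 AND 1) OR 0) OR 0) -> 1
  row 8 [01000]: (((0 AND 0) OR 1) OR 1) -> 1
  row 9 [01001]: (((0 AND 1) OR 1) OR 1) -> 1
  row 10 [01010]: (((1 AND 0) OR 1) OR 1) -> 1
  row 11 [01011]: (((1 AND 1) OR 1) OR 1) -> 1
  row 12 [01100]: (((0 AND 0) OR 1) OR 1) -> 1
  row 13 [01101]: (((0 AND 1) OR 1) OR 1) -> 1
  row 14 [01110]: (((1 AND 0) OR 1) OR 1) -> 1
  row 15 [01111]: (((1 AND 1) OR 1) OR 1) -> 1
  row 16 [10000]: (((0 AND 0) OR 0) OR 0) -> 0
  row 17 [10001]: (((0 AND 1) OR 0) OR 0) -> 0
  row 18 [10010]: (((1 AND 0) OR 0) OR 0) -> 0
  row 19 [10011]: (((1 AND 1) OR 0) OR 0) -> 1
  row 20 [10100]: (((0 AND 0) OR 0) OR 0) -> 0
  row 21 [10101]: (((0 AND 1) OR 0) OR 0) -> 0
  row 22 [10110]: (((1 AND 0) OR 0) OR 0) -> 0
  row 23 [10111]: (((1 AND 1) OR 0) OR 0) -> 1
  row 24 [11000]: (((0 AND 0) OR 1) OR 1) -> 1
  row 25 [11001]: (((0 AND 1) OR 1) OR 1) -> 1
  row 26 [11010]: (((1 AND 0) OR 1) OR 1) -> 1
  row 27 [11011]: (((1 AND 1) OR 1) OR 1) -> 1
  row 28 [11100]: (((0 AND 0) OR 1) OR 1) -> 1
  row 29 [11101]: (((0 AND 1) OR 1) OR 1) -> 1
  row 30 [11110]: (((1 AND 0) OR 1) OR 1) -> 1
  row 31 [11111]: (((1 AND 1) OR 1) OR 1) -> 1
Full result column, 8 rows per line (x1,x2 fixed per line; x3,x4,x5 runs 000..111 left to right):
  rows 0-7 [x1,x2=00]: 00010001  (ones: 2)
  rows 8-15 [x1,x2=01]: 11111111  (ones: 8)
  rows 16-23 [x1,x2=10]: 00010001  (ones: 2)
  rows 24-31 [x1,x2=11]: 11111111  (ones: 8)
Count of 1-rows = 2+8+2+8 = 20

20


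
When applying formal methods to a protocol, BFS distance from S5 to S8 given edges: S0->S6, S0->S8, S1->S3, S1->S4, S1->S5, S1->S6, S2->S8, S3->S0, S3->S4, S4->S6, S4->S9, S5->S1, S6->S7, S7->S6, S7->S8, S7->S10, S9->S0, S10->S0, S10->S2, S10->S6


BFS layer-by-layer from S5:
  dist 0: {S5}
  dist 1: {S1}
  dist 2: {S3, S4, S6}
  dist 3: {S0, S7, S9}
  dist 4: {S8, S10}
  -> S8 reached at distance 4
Shortest path length = 4

4


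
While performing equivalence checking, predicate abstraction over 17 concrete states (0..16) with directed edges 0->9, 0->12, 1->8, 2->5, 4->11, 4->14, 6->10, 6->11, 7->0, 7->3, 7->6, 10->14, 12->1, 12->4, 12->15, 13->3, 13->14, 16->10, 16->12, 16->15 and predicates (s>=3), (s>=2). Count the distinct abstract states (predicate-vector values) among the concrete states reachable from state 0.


BFS from 0:
Concrete reachable: {0, 1, 4, 8, 9, 11, 12, 14, 15}
Abstract via predicates (s>=3), (s>=2):
  (0,0) <- {0, 1}
  (1,1) <- {4, 8, 9, 11, 12, 14, 15}
Distinct abstract states = 2

2


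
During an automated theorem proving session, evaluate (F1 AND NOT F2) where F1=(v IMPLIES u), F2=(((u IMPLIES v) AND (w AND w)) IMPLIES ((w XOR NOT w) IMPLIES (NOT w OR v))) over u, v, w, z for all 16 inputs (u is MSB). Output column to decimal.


F1 = (v IMPLIES u)
F2 = (((u IMPLIES v) AND (w AND w)) IMPLIES ((w XOR NOT w) IMPLIES (NOT w OR v)))
Counterexample to F1=>F2 is where F1=1 and F2=0.
Evaluate each row (bits = u,v,w,z, MSB first):
  row 0 [0000]: F1=1 F2=1 -> F1&~F2 -> 0
  row 1 [0001]: F1=1 F2=1 -> F1&~F2 -> 0
  row 2 [0010]: F1=1 F2=0 -> F1&~F2 -> 1
  row 3 [0011]: F1=1 F2=0 -> F1&~F2 -> 1
  row 4 [0100]: F1=0 F2=1 -> F1&~F2 -> 0
  row 5 [0101]: F1=0 F2=1 -> F1&~F2 -> 0
  row 6 [0110]: F1=0 F2=1 -> F1&~F2 -> 0
  row 7 [0111]: F1=0 F2=1 -> F1&~F2 -> 0
  row 8 [1000]: F1=1 F2=1 -> F1&~F2 -> 0
  row 9 [1001]: F1=1 F2=1 -> F1&~F2 -> 0
  row 10 [1010]: F1=1 F2=1 -> F1&~F2 -> 0
  row 11 [1011]: F1=1 F2=1 -> F1&~F2 -> 0
  row 12 [1100]: F1=1 F2=1 -> F1&~F2 -> 0
  row 13 [1101]: F1=1 F2=1 -> F1&~F2 -> 0
  row 14 [1110]: F1=1 F2=1 -> F1&~F2 -> 0
  row 15 [1111]: F1=1 F2=1 -> F1&~F2 -> 0
Full result column, 4 rows per line (u,v fixed per line; w,z runs 00..11 left to right):
  rows 0-3 [u,v=00]: 0011  = hex 3
  rows 4-7 [u,v=01]: 0000  = hex 0
  rows 8-11 [u,v=10]: 0000  = hex 0
  rows 12-15 [u,v=11]: 0000  = hex 0
Counterexample vector (row 0 .. row 15) = 0011000000000000
Output column grouped in 4s = 0011 0000 0000 0000 = 0x3000
Convert to decimal digit by digit (value = value*16 + digit):
  3 -> 3
  3*16 + 0 = 48
  48*16 + 0 = 768
  768*16 + 0 = 12288
Decimal = 12288

12288


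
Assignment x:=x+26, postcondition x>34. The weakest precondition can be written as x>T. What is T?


Formula: wp(x:=E, P) = P[E/x] (substitute E for x in postcondition)
Step 1: Postcondition: x>34
Step 2: Substitute x+26 for x: x+26>34
Step 3: Solve for x: x > 34-26 = 8

8


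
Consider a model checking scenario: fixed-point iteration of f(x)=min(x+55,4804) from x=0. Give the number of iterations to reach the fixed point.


Step 1: x=0, cap=4804, increment=55
Step 2: x grows by 55 each step until capped at 4804; fixed point is x=4804
Step 3: iterations = ceil(4804/55) = 88

88


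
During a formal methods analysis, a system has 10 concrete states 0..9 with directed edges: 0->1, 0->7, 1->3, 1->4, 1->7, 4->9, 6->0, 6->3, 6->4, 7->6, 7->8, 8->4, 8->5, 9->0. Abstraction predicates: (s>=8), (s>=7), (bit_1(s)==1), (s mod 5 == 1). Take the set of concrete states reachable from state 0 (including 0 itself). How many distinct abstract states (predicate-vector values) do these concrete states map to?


BFS from 0:
Concrete reachable: {0, 1, 3, 4, 5, 6, 7, 8, 9}
Abstract via predicates (s>=8), (s>=7), (bit_1(s)==1), (s mod 5 == 1):
  (0,0,0,0) <- {0, 4, 5}
  (0,0,0,1) <- {1}
  (0,0,1,0) <- {3}
  (0,0,1,1) <- {6}
  (0,1,1,0) <- {7}
  (1,1,0,0) <- {8, 9}
Distinct abstract states = 6

6


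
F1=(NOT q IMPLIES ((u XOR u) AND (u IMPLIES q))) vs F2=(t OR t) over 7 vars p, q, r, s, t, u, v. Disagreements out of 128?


F1 = (NOT q IMPLIES ((u XOR u) AND (u IMPLIES q)))
F2 = (t OR t)
Evaluate both on each of 128 rows (bits = p,q,r,s,t,u,v):
  row 0 [0000000]: F1=0 F2=0 -> 0
  row 1 [0000001]: F1=0 F2=0 -> 0
  row 2 [0000010]: F1=0 F2=0 -> 0
  row 3 [0000011]: F1=0 F2=0 -> 0
  row 4 [0000100]: F1=0 F2=1 (differ) -> 1
  (every remaining row is evaluated the same way; all 128 results are listed next)
Full result column, 8 rows per line (p,q,r,s fixed per line; t,u,v runs 000..111 left to right):
  rows 0-7 [p,q,r,s=0000]: 00001111  (ones: 4)
  rows 8-15 [p,q,r,s=0001]: 00001111  (ones: 4)
  rows 16-23 [p,q,r,s=0010]: 00001111  (ones: 4)
  rows 24-31 [p,q,r,s=0011]: 00001111  (ones: 4)
  rows 32-39 [p,q,r,s=0100]: 11110000  (ones: 4)
  rows 40-47 [p,q,r,s=0101]: 11110000  (ones: 4)
  rows 48-55 [p,q,r,s=0110]: 11110000  (ones: 4)
  rows 56-63 [p,q,r,s=0111]: 11110000  (ones: 4)
  rows 64-71 [p,q,r,s=1000]: 00001111  (ones: 4)
  rows 72-79 [p,q,r,s=1001]: 00001111  (ones: 4)
  rows 80-87 [p,q,r,s=1010]: 00001111  (ones: 4)
  rows 88-95 [p,q,r,s=1011]: 00001111  (ones: 4)
  rows 96-103 [p,q,r,s=1100]: 11110000  (ones: 4)
  rows 104-111 [p,q,r,s=1101]: 11110000  (ones: 4)
  rows 112-119 [p,q,r,s=1110]: 11110000  (ones: 4)
  rows 120-127 [p,q,r,s=1111]: 11110000  (ones: 4)
Disagreements = 4+4+4+4+4+4+4+4+4+4+4+4+4+4+4+4 = 64

64


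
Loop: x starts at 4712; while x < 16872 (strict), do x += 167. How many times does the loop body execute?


Step 1: x goes from 4712 toward 16872 by 167; the body runs while x<16872, so iterations = ceil((bound-start)/step)
Step 2: Distance=12160
Step 3: ceil(12160/167)=73

73


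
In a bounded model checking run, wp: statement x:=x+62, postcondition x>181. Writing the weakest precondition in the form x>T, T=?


Formula: wp(x:=E, P) = P[E/x] (substitute E for x in postcondition)
Step 1: Postcondition: x>181
Step 2: Substitute x+62 for x: x+62>181
Step 3: Solve for x: x > 181-62 = 119

119


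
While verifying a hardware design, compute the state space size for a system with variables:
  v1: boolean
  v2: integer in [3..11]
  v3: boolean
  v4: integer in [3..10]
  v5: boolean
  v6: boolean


State space = product of domain sizes of all variables.
Domain sizes:
  v1 (boolean): 2
  v2 (integer in [3..11]): 9
  v3 (boolean): 2
  v4 (integer in [3..10]): 8
  v5 (boolean): 2
  v6 (boolean): 2
Product = 2 * 9 * 2 * 8 * 2 * 2 = 1152

1152


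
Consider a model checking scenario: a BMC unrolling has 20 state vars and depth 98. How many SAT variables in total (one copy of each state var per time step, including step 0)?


BMC unrolls to depth k, creating one copy of each state var for steps 0..k.
Step count = 98 + 1 = 99 (steps 0 through 98)
Vars per step = 20
Total = 20 * 99 = 1980

1980


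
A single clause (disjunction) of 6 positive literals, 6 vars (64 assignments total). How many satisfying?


Step 1: Total=2^6=64
Step 2: Unsat when all 6 false: 2^0=1
Step 3: Sat=64-1=63

63


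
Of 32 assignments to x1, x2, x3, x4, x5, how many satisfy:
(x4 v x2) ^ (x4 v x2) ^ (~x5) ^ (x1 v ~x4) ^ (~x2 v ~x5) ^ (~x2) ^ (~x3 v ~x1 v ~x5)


CNF with 7 clauses over 5 vars (32 assignments).
An assignment satisfies CNF iff every clause has >=1 true literal.
Check each row (bits = x1,x2,x3,x4,x5; clause T/F shown):
  row 0 [00000]: clauses=FFTTTTT -> 0
  row 1 [00001]: clauses=FFFTTTT -> 0
  row 2 [00010]: clauses=TTTFTTT -> 0
  row 3 [00011]: clauses=TTFFTTT -> 0
  row 4 [00100]: clauses=FFTTTTT -> 0
  row 5 [00101]: clauses=FFFTTTT -> 0
  row 6 [00110]: clauses=TTTFTTT -> 0
  row 7 [00111]: clauses=TTFFTTT -> 0
  row 8 [01000]: clauses=TTTTTFT -> 0
  row 9 [01001]: clauses=TTFTFFT -> 0
  row 10 [01010]: clauses=TTTFTFT -> 0
  row 11 [01011]: clauses=TTFFFFT -> 0
  row 12 [01100]: clauses=TTTTTFT -> 0
  row 13 [01101]: clauses=TTFTFFT -> 0
  row 14 [01110]: clauses=TTTFTFT -> 0
  row 15 [01111]: clauses=TTFFFFT -> 0
  row 16 [10000]: clauses=FFTTTTT -> 0
  row 17 [10001]: clauses=FFFTTTT -> 0
  row 18 [10010]: clauses=TTTTTTT -> 1
  row 19 [10011]: clauses=TTFTTTT -> 0
  row 20 [10100]: clauses=FFTTTTT -> 0
  row 21 [10101]: clauses=FFFTTTF -> 0
  row 22 [10110]: clauses=TTTTTTT -> 1
  row 23 [10111]: clauses=TTFTTTF -> 0
  row 24 [11000]: clauses=TTTTTFT -> 0
  row 25 [11001]: clauses=TTFTFFT -> 0
  row 26 [11010]: clauses=TTTTTFT -> 0
  row 27 [11011]: clauses=TTFTFFT -> 0
  row 28 [11100]: clauses=TTTTTFT -> 0
  row 29 [11101]: clauses=TTFTFFF -> 0
  row 30 [11110]: clauses=TTTTTFT -> 0
  row 31 [11111]: clauses=TTFTFFF -> 0
Full result column, 8 rows per line (x1,x2 fixed per line; x3,x4,x5 runs 000..111 left to right):
  rows 0-7 [x1,x2=00]: 00000000  (ones: 0)
  rows 8-15 [x1,x2=01]: 00000000  (ones: 0)
  rows 16-23 [x1,x2=10]: 00100010  (ones: 2)
  rows 24-31 [x1,x2=11]: 00000000  (ones: 0)
Satisfying assignments = 0+0+2+0 = 2

2


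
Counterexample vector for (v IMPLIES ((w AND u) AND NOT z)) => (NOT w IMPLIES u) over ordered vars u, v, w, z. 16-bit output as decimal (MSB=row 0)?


F1 = (v IMPLIES ((w AND u) AND NOT z))
F2 = (NOT w IMPLIES u)
Counterexample to F1=>F2 is where F1=1 and F2=0.
Evaluate each row (bits = u,v,w,z, MSB first):
  row 0 [0000]: F1=1 F2=0 -> F1&~F2 -> 1
  row 1 [0001]: F1=1 F2=0 -> F1&~F2 -> 1
  row 2 [0010]: F1=1 F2=1 -> F1&~F2 -> 0
  row 3 [0011]: F1=1 F2=1 -> F1&~F2 -> 0
  row 4 [0100]: F1=0 F2=0 -> F1&~F2 -> 0
  row 5 [0101]: F1=0 F2=0 -> F1&~F2 -> 0
  row 6 [0110]: F1=0 F2=1 -> F1&~F2 -> 0
  row 7 [0111]: F1=0 F2=1 -> F1&~F2 -> 0
  row 8 [1000]: F1=1 F2=1 -> F1&~F2 -> 0
  row 9 [1001]: F1=1 F2=1 -> F1&~F2 -> 0
  row 10 [1010]: F1=1 F2=1 -> F1&~F2 -> 0
  row 11 [1011]: F1=1 F2=1 -> F1&~F2 -> 0
  row 12 [1100]: F1=0 F2=1 -> F1&~F2 -> 0
  row 13 [1101]: F1=0 F2=1 -> F1&~F2 -> 0
  row 14 [1110]: F1=1 F2=1 -> F1&~F2 -> 0
  row 15 [1111]: F1=0 F2=1 -> F1&~F2 -> 0
Full result column, 4 rows per line (u,v fixed per line; w,z runs 00..11 left to right):
  rows 0-3 [u,v=00]: 1100  = hex C
  rows 4-7 [u,v=01]: 0000  = hex 0
  rows 8-11 [u,v=10]: 0000  = hex 0
  rows 12-15 [u,v=11]: 0000  = hex 0
Counterexample vector (row 0 .. row 15) = 1100000000000000
Output column grouped in 4s = 1100 0000 0000 0000 = 0xC000
Convert to decimal digit by digit (value = value*16 + digit):
  C -> 12
  12*16 + 0 = 192
  192*16 + 0 = 3072
  3072*16 + 0 = 49152
Decimal = 49152

49152


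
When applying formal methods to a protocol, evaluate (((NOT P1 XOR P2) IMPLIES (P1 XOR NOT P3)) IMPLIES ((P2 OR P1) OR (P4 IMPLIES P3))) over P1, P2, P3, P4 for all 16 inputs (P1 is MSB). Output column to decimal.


Formula: (((NOT P1 XOR P2) IMPLIES (P1 XOR NOT P3)) IMPLIES ((P2 OR P1) OR (P4 IMPLIES P3))) over P1, P2, P3, P4 (16 rows)
Evaluate each row (bits = P1,P2,P3,P4, MSB first):
  row 0 [0000]: (((NOT 0 XOR 0) IMPLIES (0 XOR NOT 0)) IMPLIES ((0 OR 0) OR (0 IMPLIES 0))) -> 1
  row 1 [0001]: (((NOT 0 XOR 0) IMPLIES (0 XOR NOT 0)) IMPLIES ((0 OR 0) OR (1 IMPLIES 0))) -> 0
  row 2 [0010]: (((NOT 0 XOR 0) IMPLIES (0 XOR NOT 1)) IMPLIES ((0 OR 0) OR (0 IMPLIES 1))) -> 1
  row 3 [0011]: (((NOT 0 XOR 0) IMPLIES (0 XOR NOT 1)) IMPLIES ((0 OR 0) OR (1 IMPLIES 1))) -> 1
  row 4 [0100]: (((NOT 0 XOR 1) IMPLIES (0 XOR NOT 0)) IMPLIES ((1 OR 0) OR (0 IMPLIES 0))) -> 1
  row 5 [0101]: (((NOT 0 XOR 1) IMPLIES (0 XOR NOT 0)) IMPLIES ((1 OR 0) OR (1 IMPLIES 0))) -> 1
  row 6 [0110]: (((NOT 0 XOR 1) IMPLIES (0 XOR NOT 1)) IMPLIES ((1 OR 0) OR (0 IMPLIES 1))) -> 1
  row 7 [0111]: (((NOT 0 XOR 1) IMPLIES (0 XOR NOT 1)) IMPLIES ((1 OR 0) OR (1 IMPLIES 1))) -> 1
  row 8 [1000]: (((NOT 1 XOR 0) IMPLIES (1 XOR NOT 0)) IMPLIES ((0 OR 1) OR (0 IMPLIES 0))) -> 1
  row 9 [1001]: (((NOT 1 XOR 0) IMPLIES (1 XOR NOT 0)) IMPLIES ((0 OR 1) OR (1 IMPLIES 0))) -> 1
  row 10 [1010]: (((NOT 1 XOR 0) IMPLIES (1 XOR NOT 1)) IMPLIES ((0 OR 1) OR (0 IMPLIES 1))) -> 1
  row 11 [1011]: (((NOT 1 XOR 0) IMPLIES (1 XOR NOT 1)) IMPLIES ((0 OR 1) OR (1 IMPLIES 1))) -> 1
  row 12 [1100]: (((NOT 1 XOR 1) IMPLIES (1 XOR NOT 0)) IMPLIES ((1 OR 1) OR (0 IMPLIES 0))) -> 1
  row 13 [1101]: (((NOT 1 XOR 1) IMPLIES (1 XOR NOT 0)) IMPLIES ((1 OR 1) OR (1 IMPLIES 0))) -> 1
  row 14 [1110]: (((NOT 1 XOR 1) IMPLIES (1 XOR NOT 1)) IMPLIES ((1 OR 1) OR (0 IMPLIES 1))) -> 1
  row 15 [1111]: (((NOT 1 XOR 1) IMPLIES (1 XOR NOT 1)) IMPLIES ((1 OR 1) OR (1 IMPLIES 1))) -> 1
Full result column, 4 rows per line (P1,P2 fixed per line; P3,P4 runs 00..11 left to right):
  rows 0-3 [P1,P2=00]: 1011  = hex B
  rows 4-7 [P1,P2=01]: 1111  = hex F
  rows 8-11 [P1,P2=10]: 1111  = hex F
  rows 12-15 [P1,P2=11]: 1111  = hex F
Output column (row 0 .. row 15) = 1011111111111111
Output column grouped in 4s = 1011 1111 1111 1111 = 0xBFFF
Convert to decimal digit by digit (value = value*16 + digit):
  B -> 11
  11*16 + 15 (F) = 191
  191*16 + 15 (F) = 3071
  3071*16 + 15 (F) = 49151
Decimal = 49151

49151


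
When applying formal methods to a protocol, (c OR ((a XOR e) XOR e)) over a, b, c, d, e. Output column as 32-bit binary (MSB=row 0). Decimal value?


Formula: (c OR ((a XOR e) XOR e)) over a, b, c, d, e (32 rows)
Evaluate each row (bits = a,b,c,d,e, MSB first):
  row 0 [00000]: (0 OR ((0 XOR 0) XOR 0)) -> 0
  row 1 [00001]: (0 OR ((0 XOR 1) XOR 1)) -> 0
  row 2 [00010]: (0 OR ((0 XOR 0) XOR 0)) -> 0
  row 3 [00011]: (0 OR ((0 XOR 1) XOR 1)) -> 0
  row 4 [00100]: (1 OR ((0 XOR 0) XOR 0)) -> 1
  row 5 [00101]: (1 OR ((0 XOR 1) XOR 1)) -> 1
  row 6 [00110]: (1 OR ((0 XOR 0) XOR 0)) -> 1
  row 7 [00111]: (1 OR ((0 XOR 1) XOR 1)) -> 1
  row 8 [01000]: (0 OR ((0 XOR 0) XOR 0)) -> 0
  row 9 [01001]: (0 OR ((0 XOR 1) XOR 1)) -> 0
  row 10 [01010]: (0 OR ((0 XOR 0) XOR 0)) -> 0
  row 11 [01011]: (0 OR ((0 XOR 1) XOR 1)) -> 0
  row 12 [01100]: (1 OR ((0 XOR 0) XOR 0)) -> 1
  row 13 [01101]: (1 OR ((0 XOR 1) XOR 1)) -> 1
  row 14 [01110]: (1 OR ((0 XOR 0) XOR 0)) -> 1
  row 15 [01111]: (1 OR ((0 XOR 1) XOR 1)) -> 1
  row 16 [10000]: (0 OR ((1 XOR 0) XOR 0)) -> 1
  row 17 [10001]: (0 OR ((1 XOR 1) XOR 1)) -> 1
  row 18 [10010]: (0 OR ((1 XOR 0) XOR 0)) -> 1
  row 19 [10011]: (0 OR ((1 XOR 1) XOR 1)) -> 1
  row 20 [10100]: (1 OR ((1 XOR 0) XOR 0)) -> 1
  row 21 [10101]: (1 OR ((1 XOR 1) XOR 1)) -> 1
  row 22 [10110]: (1 OR ((1 XOR 0) XOR 0)) -> 1
  row 23 [10111]: (1 OR ((1 XOR 1) XOR 1)) -> 1
  row 24 [11000]: (0 OR ((1 XOR 0) XOR 0)) -> 1
  row 25 [11001]: (0 OR ((1 XOR 1) XOR 1)) -> 1
  row 26 [11010]: (0 OR ((1 XOR 0) XOR 0)) -> 1
  row 27 [11011]: (0 OR ((1 XOR 1) XOR 1)) -> 1
  row 28 [11100]: (1 OR ((1 XOR 0) XOR 0)) -> 1
  row 29 [11101]: (1 OR ((1 XOR 1) XOR 1)) -> 1
  row 30 [11110]: (1 OR ((1 XOR 0) XOR 0)) -> 1
  row 31 [11111]: (1 OR ((1 XOR 1) XOR 1)) -> 1
Full result column, 4 rows per line (a,b,c fixed per line; d,e runs 00..11 left to right):
  rows 0-3 [a,b,c=000]: 0000  = hex 0
  rows 4-7 [a,b,c=001]: 1111  = hex F
  rows 8-11 [a,b,c=010]: 0000  = hex 0
  rows 12-15 [a,b,c=011]: 1111  = hex F
  rows 16-19 [a,b,c=100]: 1111  = hex F
  rows 20-23 [a,b,c=101]: 1111  = hex F
  rows 24-27 [a,b,c=110]: 1111  = hex F
  rows 28-31 [a,b,c=111]: 1111  = hex F
Output column (row 0 .. row 31) = 00001111000011111111111111111111
Output column grouped in 4s = 0000 1111 0000 1111 1111 1111 1111 1111 = 0x0F0FFFFF
Convert to decimal digit by digit (value = value*16 + digit):
  0 -> 0
  0*16 + 15 (F) = 15
  15*16 + 0 = 240
  240*16 + 15 (F) = 3855
  3855*16 + 15 (F) = 61695
  61695*16 + 15 (F) = 987135
  987135*16 + 15 (F) = 15794175
  15794175*16 + 15 (F) = 252706815
Decimal = 252706815

252706815


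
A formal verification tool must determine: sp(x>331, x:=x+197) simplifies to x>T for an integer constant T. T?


Formula: sp(P, x:=E) = exists old_x. (x = E[old_x/x]) AND P[old_x/x] (old_x is the value of x before the assignment; eliminate old_x by solving x = E[old_x/x] for old_x)
Step 1: Precondition P: x>331, i.e. old_x > 331
Step 2: Assignment gives x = old_x + 197, so old_x = x - 197
Step 3: Substitute into P: x - 197 > 331
Step 4: Simplify: x > 331+197 = 528

528


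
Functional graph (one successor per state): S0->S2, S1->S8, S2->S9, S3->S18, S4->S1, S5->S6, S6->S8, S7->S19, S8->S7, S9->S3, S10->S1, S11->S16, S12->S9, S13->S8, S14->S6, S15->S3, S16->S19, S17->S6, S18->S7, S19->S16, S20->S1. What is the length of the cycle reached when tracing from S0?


Trace from S0 until a state repeats:
  S0 -> S2 -> S9 -> S3 -> S18 -> S7 -> S19 -> S16 -> S19
S19 first seen at step 6, revisited at step 8.
Cycle length = 8 - 6 = 2

2


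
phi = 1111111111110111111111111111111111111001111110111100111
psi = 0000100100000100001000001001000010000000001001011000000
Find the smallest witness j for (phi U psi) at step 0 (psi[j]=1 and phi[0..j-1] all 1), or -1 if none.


(phi U psi) at 0: need smallest j with psi[j]=1 and phi[i]=1 for all i in [0,j).
Scan from step 0:
  step 0: phi=1, psi=0 -> continue
  step 1: phi=1, psi=0 -> continue
  step 2: phi=1, psi=0 -> continue
  step 3: phi=1, psi=0 -> continue
  step 4: psi=1 and phi held for [0,4) -> witness found
Witness step = 4

4


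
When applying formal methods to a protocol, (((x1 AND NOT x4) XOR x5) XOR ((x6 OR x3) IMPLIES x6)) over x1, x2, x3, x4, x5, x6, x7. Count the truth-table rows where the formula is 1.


Formula: (((x1 AND NOT x4) XOR x5) XOR ((x6 OR x3) IMPLIES x6)) over 7 vars (128 rows)
Evaluate each row (x1, x2, x3, x4, x5, x6, x7 as bits, MSB first):
  row 0 [0000000]: (((0 AND NOT 0) XOR 0) XOR ((0 OR 0) IMPLIES 0)) -> 1
  row 1 [0000001]: (((0 AND NOT 0) XOR 0) XOR ((0 OR 0) IMPLIES 0)) -> 1
  row 2 [0000010]: (((0 AND NOT 0) XOR 0) XOR ((1 OR 0) IMPLIES 1)) -> 1
  row 3 [0000011]: (((0 AND NOT 0) XOR 0) XOR ((1 OR 0) IMPLIES 1)) -> 1
  row 4 [0000100]: (((0 AND NOT 0) XOR 1) XOR ((0 OR 0) IMPLIES 0)) -> 0
  (every remaining row is evaluated the same way; all 128 results are listed next)
Full result column, 8 rows per line (x1,x2,x3,x4 fixed per line; x5,x6,x7 runs 000..111 left to right):
  rows 0-7 [x1,x2,x3,x4=0000]: 11110000  (ones: 4)
  rows 8-15 [x1,x2,x3,x4=0001]: 11110000  (ones: 4)
  rows 16-23 [x1,x2,x3,x4=0010]: 00111100  (ones: 4)
  rows 24-31 [x1,x2,x3,x4=0011]: 00111100  (ones: 4)
  rows 32-39 [x1,x2,x3,x4=0100]: 11110000  (ones: 4)
  rows 40-47 [x1,x2,x3,x4=0101]: 11110000  (ones: 4)
  rows 48-55 [x1,x2,x3,x4=0110]: 00111100  (ones: 4)
  rows 56-63 [x1,x2,x3,x4=0111]: 00111100  (ones: 4)
  rows 64-71 [x1,x2,x3,x4=1000]: 00001111  (ones: 4)
  rows 72-79 [x1,x2,x3,x4=1001]: 11110000  (ones: 4)
  rows 80-87 [x1,x2,x3,x4=1010]: 11000011  (ones: 4)
  rows 88-95 [x1,x2,x3,x4=1011]: 00111100  (ones: 4)
  rows 96-103 [x1,x2,x3,x4=1100]: 00001111  (ones: 4)
  rows 104-111 [x1,x2,x3,x4=1101]: 11110000  (ones: 4)
  rows 112-119 [x1,x2,x3,x4=1110]: 11000011  (ones: 4)
  rows 120-127 [x1,x2,x3,x4=1111]: 00111100  (ones: 4)
Count of 1-rows = 4+4+4+4+4+4+4+4+4+4+4+4+4+4+4+4 = 64

64


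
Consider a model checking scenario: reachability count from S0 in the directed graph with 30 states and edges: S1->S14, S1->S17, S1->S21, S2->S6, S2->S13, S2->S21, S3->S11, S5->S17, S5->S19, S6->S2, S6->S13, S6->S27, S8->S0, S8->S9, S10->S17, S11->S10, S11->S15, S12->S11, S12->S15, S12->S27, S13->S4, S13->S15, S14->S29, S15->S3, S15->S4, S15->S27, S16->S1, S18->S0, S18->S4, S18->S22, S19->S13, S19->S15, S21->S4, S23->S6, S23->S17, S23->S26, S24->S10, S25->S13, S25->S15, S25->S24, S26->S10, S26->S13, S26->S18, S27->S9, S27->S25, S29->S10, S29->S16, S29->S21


BFS from S0:
  layer 0: {S0}
Reachable set: {S0}
Count = 1

1


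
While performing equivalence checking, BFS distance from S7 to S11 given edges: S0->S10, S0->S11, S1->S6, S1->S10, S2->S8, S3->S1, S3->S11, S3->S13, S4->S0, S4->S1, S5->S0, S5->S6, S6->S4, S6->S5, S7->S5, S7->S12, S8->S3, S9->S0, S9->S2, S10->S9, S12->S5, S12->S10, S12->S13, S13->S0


BFS layer-by-layer from S7:
  dist 0: {S7}
  dist 1: {S5, S12}
  dist 2: {S0, S6, S10, S13}
  dist 3: {S4, S9, S11}
  -> S11 reached at distance 3
Shortest path length = 3

3


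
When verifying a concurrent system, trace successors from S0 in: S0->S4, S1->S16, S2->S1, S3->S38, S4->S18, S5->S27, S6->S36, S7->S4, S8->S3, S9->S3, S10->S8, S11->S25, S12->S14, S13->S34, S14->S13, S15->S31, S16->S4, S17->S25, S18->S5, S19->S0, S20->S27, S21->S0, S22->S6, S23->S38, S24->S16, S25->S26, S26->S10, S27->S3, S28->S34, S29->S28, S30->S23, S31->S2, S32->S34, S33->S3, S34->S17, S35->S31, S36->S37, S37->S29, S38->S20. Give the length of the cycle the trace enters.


Trace from S0 until a state repeats:
  S0 -> S4 -> S18 -> S5 -> S27 -> S3 -> S38 -> S20 -> S27
S27 first seen at step 4, revisited at step 8.
Cycle length = 8 - 4 = 4

4


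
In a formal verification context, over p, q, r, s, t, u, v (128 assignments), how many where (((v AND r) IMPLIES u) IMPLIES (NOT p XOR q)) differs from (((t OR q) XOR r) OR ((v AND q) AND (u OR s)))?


F1 = (((v AND r) IMPLIES u) IMPLIES (NOT p XOR q))
F2 = (((t OR q) XOR r) OR ((v AND q) AND (u OR s)))
Evaluate both on each of 128 rows (bits = p,q,r,s,t,u,v):
  row 0 [0000000]: F1=1 F2=0 (differ) -> 1
  row 1 [0000001]: F1=1 F2=0 (differ) -> 1
  row 2 [0000010]: F1=1 F2=0 (differ) -> 1
  row 3 [0000011]: F1=1 F2=0 (differ) -> 1
  row 4 [0000100]: F1=1 F2=1 -> 0
  (every remaining row is evaluated the same way; all 128 results are listed next)
Full result column, 8 rows per line (p,q,r,s fixed per line; t,u,v runs 000..111 left to right):
  rows 0-7 [p,q,r,s=0000]: 11110000  (ones: 4)
  rows 8-15 [p,q,r,s=0001]: 11110000  (ones: 4)
  rows 16-23 [p,q,r,s=0010]: 00001111  (ones: 4)
  rows 24-31 [p,q,r,s=0011]: 00001111  (ones: 4)
  rows 32-39 [p,q,r,s=0100]: 11111111  (ones: 8)
  rows 40-47 [p,q,r,s=0101]: 11111111  (ones: 8)
  rows 48-55 [p,q,r,s=0110]: 01010101  (ones: 4)
  rows 56-63 [p,q,r,s=0111]: 00010001  (ones: 2)
  rows 64-71 [p,q,r,s=1000]: 00001111  (ones: 4)
  rows 72-79 [p,q,r,s=1001]: 00001111  (ones: 4)
  rows 80-87 [p,q,r,s=1010]: 10110100  (ones: 4)
  rows 88-95 [p,q,r,s=1011]: 10110100  (ones: 4)
  rows 96-103 [p,q,r,s=1100]: 00000000  (ones: 0)
  rows 104-111 [p,q,r,s=1101]: 00000000  (ones: 0)
  rows 112-119 [p,q,r,s=1110]: 11101110  (ones: 6)
  rows 120-127 [p,q,r,s=1111]: 10101010  (ones: 4)
Disagreements = 4+4+4+4+8+8+4+2+4+4+4+4+0+0+6+4 = 64

64


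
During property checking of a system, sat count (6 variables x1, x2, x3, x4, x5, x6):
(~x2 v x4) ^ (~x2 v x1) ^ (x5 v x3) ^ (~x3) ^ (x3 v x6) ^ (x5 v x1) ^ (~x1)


CNF with 7 clauses over 6 vars (64 assignments).
An assignment satisfies CNF iff every clause has >=1 true literal.
Check each row (bits = x1,x2,x3,x4,x5,x6; clause T/F shown):
  row 0 [000000]: clauses=TTFTFFT -> 0
  row 1 [000001]: clauses=TTFTTFT -> 0
  row 2 [000010]: clauses=TTTTFTT -> 0
  row 3 [000011]: clauses=TTTTTTT -> 1
  row 4 [000100]: clauses=TTFTFFT -> 0
  (every remaining row is evaluated the same way; all 64 results are listed next)
Full result column, 8 rows per line (x1,x2,x3 fixed per line; x4,x5,x6 runs 000..111 left to right):
  rows 0-7 [x1,x2,x3=000]: 00010001  (ones: 2)
  rows 8-15 [x1,x2,x3=001]: 00000000  (ones: 0)
  rows 16-23 [x1,x2,x3=010]: 00000000  (ones: 0)
  rows 24-31 [x1,x2,x3=011]: 00000000  (ones: 0)
  rows 32-39 [x1,x2,x3=100]: 00000000  (ones: 0)
  rows 40-47 [x1,x2,x3=101]: 00000000  (ones: 0)
  rows 48-55 [x1,x2,x3=110]: 00000000  (ones: 0)
  rows 56-63 [x1,x2,x3=111]: 00000000  (ones: 0)
Satisfying assignments = 2+0+0+0+0+0+0+0 = 2

2


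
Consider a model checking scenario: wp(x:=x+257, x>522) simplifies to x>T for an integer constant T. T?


Formula: wp(x:=E, P) = P[E/x] (substitute E for x in postcondition)
Step 1: Postcondition: x>522
Step 2: Substitute x+257 for x: x+257>522
Step 3: Solve for x: x > 522-257 = 265

265


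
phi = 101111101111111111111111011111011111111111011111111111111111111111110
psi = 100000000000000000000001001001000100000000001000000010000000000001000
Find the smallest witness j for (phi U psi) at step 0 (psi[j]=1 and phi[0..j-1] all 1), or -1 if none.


(phi U psi) at 0: need smallest j with psi[j]=1 and phi[i]=1 for all i in [0,j).
Scan from step 0:
  step 0: psi=1 and phi held for [0,0) -> witness found
Witness step = 0

0


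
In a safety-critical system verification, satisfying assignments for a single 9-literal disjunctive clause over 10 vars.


Step 1: Total=2^10=1024
Step 2: Unsat when all 9 false: 2^1=2
Step 3: Sat=1024-2=1022

1022


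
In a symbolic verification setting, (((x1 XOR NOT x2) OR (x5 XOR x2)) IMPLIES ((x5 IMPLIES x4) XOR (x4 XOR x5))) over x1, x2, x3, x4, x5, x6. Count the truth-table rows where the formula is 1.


Formula: (((x1 XOR NOT x2) OR (x5 XOR x2)) IMPLIES ((x5 IMPLIES x4) XOR (x4 XOR x5))) over 6 vars (64 rows)
Evaluate each row (x1, x2, x3, x4, x5, x6 as bits, MSB first):
  row 0 [000000]: (((0 XOR NOT 0) OR (0 XOR 0)) IMPLIES ((0 IMPLIES 0) XOR (0 XOR 0))) -> 1
  row 1 [000001]: (((0 XOR NOT 0) OR (0 XOR 0)) IMPLIES ((0 IMPLIES 0) XOR (0 XOR 0))) -> 1
  row 2 [000010]: (((0 XOR NOT 0) OR (1 XOR 0)) IMPLIES ((1 IMPLIES 0) XOR (0 XOR 1))) -> 1
  row 3 [000011]: (((0 XOR NOT 0) OR (1 XOR 0)) IMPLIES ((1 IMPLIES 0) XOR (0 XOR 1))) -> 1
  row 4 [000100]: (((0 XOR NOT 0) OR (0 XOR 0)) IMPLIES ((0 IMPLIES 1) XOR (1 XOR 0))) -> 0
  (every remaining row is evaluated the same way; all 64 results are listed next)
Full result column, 8 rows per line (x1,x2,x3 fixed per line; x4,x5,x6 runs 000..111 left to right):
  rows 0-7 [x1,x2,x3=000]: 11110011  (ones: 6)
  rows 8-15 [x1,x2,x3=001]: 11110011  (ones: 6)
  rows 16-23 [x1,x2,x3=010]: 11110011  (ones: 6)
  rows 24-31 [x1,x2,x3=011]: 11110011  (ones: 6)
  rows 32-39 [x1,x2,x3=100]: 11111111  (ones: 8)
  rows 40-47 [x1,x2,x3=101]: 11111111  (ones: 8)
  rows 48-55 [x1,x2,x3=110]: 11110011  (ones: 6)
  rows 56-63 [x1,x2,x3=111]: 11110011  (ones: 6)
Count of 1-rows = 6+6+6+6+8+8+6+6 = 52

52
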